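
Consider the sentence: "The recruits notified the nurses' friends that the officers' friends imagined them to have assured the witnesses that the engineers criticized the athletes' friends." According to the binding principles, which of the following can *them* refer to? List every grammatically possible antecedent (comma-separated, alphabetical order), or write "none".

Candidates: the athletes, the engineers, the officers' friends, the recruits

*them* is a pronoun; Principle B requires it to be free in its binding domain — the clause headed by 'imagined'.
— the athletes: possessor inside the object DP of the clause headed by 'criticized'; is c-commanded by the pronoun; coreference would bind this R-expression — blocked (Principle C).
— the engineers: subject of the clause headed by 'criticized'; is c-commanded by the pronoun; coreference would bind this R-expression — blocked (Principle C).
— the officers' friends: subject of the clause headed by 'imagined'; c-commands the pronoun within its binding domain — blocked (Principle B).
— the recruits: subject of the matrix clause; c-commands the pronoun but lies outside its binding domain — allowed.

the recruits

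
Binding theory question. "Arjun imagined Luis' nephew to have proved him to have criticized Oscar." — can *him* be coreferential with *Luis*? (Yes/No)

Yes

*him* is a pronoun; Principle B requires it to be free in its binding domain — the clause headed by 'proved'.
— Luis: possessor inside the subject DP of the clause headed by 'proved'; does not c-command the pronoun — Principle B does not apply; allowed.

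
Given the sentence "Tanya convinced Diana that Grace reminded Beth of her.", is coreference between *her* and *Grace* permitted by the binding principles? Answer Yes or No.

No

*her* is a pronoun; Principle B requires it to be free in its binding domain — the clause headed by 'reminded'.
— Grace: subject of the clause headed by 'reminded'; c-commands the pronoun within its binding domain — blocked (Principle B).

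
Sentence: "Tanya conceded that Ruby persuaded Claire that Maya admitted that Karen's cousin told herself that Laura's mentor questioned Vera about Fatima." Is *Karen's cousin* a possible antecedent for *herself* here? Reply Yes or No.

*herself* is a reflexive; Principle A requires it to be bound within its binding domain — the clause headed by 'told'.
— Karen's cousin: subject of the clause headed by 'told'; c-commands the reflexive within its binding domain — allowed (Principle A).

Yes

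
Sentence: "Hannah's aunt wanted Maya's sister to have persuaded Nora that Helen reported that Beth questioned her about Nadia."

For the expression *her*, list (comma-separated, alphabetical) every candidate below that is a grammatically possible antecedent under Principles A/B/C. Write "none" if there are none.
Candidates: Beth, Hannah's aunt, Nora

*her* is a pronoun; Principle B requires it to be free in its binding domain — the clause headed by 'questioned'.
— Beth: subject of the clause headed by 'questioned'; c-commands the pronoun within its binding domain — blocked (Principle B).
— Hannah's aunt: subject of the matrix clause; c-commands the pronoun but lies outside its binding domain — allowed.
— Nora: object of the clause headed by 'persuaded'; c-commands the pronoun but lies outside its binding domain — allowed.

Hannah's aunt, Nora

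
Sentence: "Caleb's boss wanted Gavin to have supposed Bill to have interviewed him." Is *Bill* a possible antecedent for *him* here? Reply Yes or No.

No

*him* is a pronoun; Principle B requires it to be free in its binding domain — the clause headed by 'interviewed'.
— Bill: subject of the clause headed by 'interviewed'; c-commands the pronoun within its binding domain — blocked (Principle B).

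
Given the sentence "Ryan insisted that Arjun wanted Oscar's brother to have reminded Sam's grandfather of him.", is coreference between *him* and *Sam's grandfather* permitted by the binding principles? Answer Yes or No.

*him* is a pronoun; Principle B requires it to be free in its binding domain — the clause headed by 'reminded'.
— Sam's grandfather: object of the clause headed by 'reminded'; c-commands the pronoun within its binding domain — blocked (Principle B).

No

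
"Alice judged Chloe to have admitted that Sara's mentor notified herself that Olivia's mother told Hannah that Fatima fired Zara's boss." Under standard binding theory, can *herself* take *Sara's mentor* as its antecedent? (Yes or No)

Yes

*herself* is a reflexive; Principle A requires it to be bound within its binding domain — the clause headed by 'notified'.
— Sara's mentor: subject of the clause headed by 'notified'; c-commands the reflexive within its binding domain — allowed (Principle A).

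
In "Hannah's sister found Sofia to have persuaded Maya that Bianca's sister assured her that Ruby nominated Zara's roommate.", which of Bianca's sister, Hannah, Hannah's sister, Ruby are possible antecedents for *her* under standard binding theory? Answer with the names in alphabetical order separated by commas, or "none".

*her* is a pronoun; Principle B requires it to be free in its binding domain — the clause headed by 'assured'.
— Bianca's sister: subject of the clause headed by 'assured'; c-commands the pronoun within its binding domain — blocked (Principle B).
— Hannah: possessor inside the subject DP of the matrix clause; does not c-command the pronoun — Principle B does not apply; allowed.
— Hannah's sister: subject of the matrix clause; c-commands the pronoun but lies outside its binding domain — allowed.
— Ruby: subject of the clause headed by 'nominated'; is c-commanded by the pronoun; coreference would bind this R-expression — blocked (Principle C).

Hannah, Hannah's sister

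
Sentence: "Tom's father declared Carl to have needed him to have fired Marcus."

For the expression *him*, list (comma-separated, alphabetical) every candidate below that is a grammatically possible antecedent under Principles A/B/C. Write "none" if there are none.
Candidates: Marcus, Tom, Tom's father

Tom, Tom's father

*him* is a pronoun; Principle B requires it to be free in its binding domain — the clause headed by 'needed'.
— Marcus: object of the clause headed by 'fired'; is c-commanded by the pronoun; coreference would bind this R-expression — blocked (Principle C).
— Tom: possessor inside the subject DP of the matrix clause; does not c-command the pronoun — Principle B does not apply; allowed.
— Tom's father: subject of the matrix clause; c-commands the pronoun but lies outside its binding domain — allowed.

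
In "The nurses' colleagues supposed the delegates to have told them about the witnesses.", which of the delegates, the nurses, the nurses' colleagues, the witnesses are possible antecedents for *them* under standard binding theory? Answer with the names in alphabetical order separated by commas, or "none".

the nurses, the nurses' colleagues

*them* is a pronoun; Principle B requires it to be free in its binding domain — the clause headed by 'told'.
— the delegates: subject of the clause headed by 'told'; c-commands the pronoun within its binding domain — blocked (Principle B).
— the nurses: possessor inside the subject DP of the matrix clause; does not c-command the pronoun — Principle B does not apply; allowed.
— the nurses' colleagues: subject of the matrix clause; c-commands the pronoun but lies outside its binding domain — allowed.
— the witnesses: second object of the clause headed by 'told'; is c-commanded by the pronoun; coreference would bind this R-expression — blocked (Principle C).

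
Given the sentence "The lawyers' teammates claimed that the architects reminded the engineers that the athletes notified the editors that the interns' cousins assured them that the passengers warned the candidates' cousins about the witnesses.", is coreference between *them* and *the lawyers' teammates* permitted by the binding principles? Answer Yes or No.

*them* is a pronoun; Principle B requires it to be free in its binding domain — the clause headed by 'assured'.
— the lawyers' teammates: subject of the matrix clause; c-commands the pronoun but lies outside its binding domain — allowed.

Yes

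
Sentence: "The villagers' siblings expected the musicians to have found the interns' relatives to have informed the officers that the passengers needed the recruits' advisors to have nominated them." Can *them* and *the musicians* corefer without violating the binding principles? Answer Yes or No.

Yes

*the musicians* is an R-expression; Principle C requires it to be free (not bound by any c-commanding expression).
— them: object of the clause headed by 'nominated'; the pronoun does not c-command the R-expression — coreference allowed.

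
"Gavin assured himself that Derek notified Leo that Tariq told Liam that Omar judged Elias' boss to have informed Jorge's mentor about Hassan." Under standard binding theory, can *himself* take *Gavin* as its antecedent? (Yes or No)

Yes

*himself* is a reflexive; Principle A requires it to be bound within its binding domain — the matrix clause.
— Gavin: subject of the matrix clause; c-commands the reflexive within its binding domain — allowed (Principle A).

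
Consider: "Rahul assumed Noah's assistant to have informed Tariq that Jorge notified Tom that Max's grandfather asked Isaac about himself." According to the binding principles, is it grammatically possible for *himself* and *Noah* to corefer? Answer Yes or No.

*himself* is a reflexive; Principle A requires it to be bound within its binding domain — the clause headed by 'asked'.
— Noah: possessor inside the subject DP of the clause headed by 'informed'; does not c-command the reflexive — cannot bind it (Principle A).

No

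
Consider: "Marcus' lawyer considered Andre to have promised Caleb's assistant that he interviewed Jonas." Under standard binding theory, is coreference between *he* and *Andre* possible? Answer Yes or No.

Yes

*Andre* is an R-expression; Principle C requires it to be free (not bound by any c-commanding expression).
— he: subject of the clause headed by 'interviewed'; the pronoun does not c-command the R-expression — coreference allowed.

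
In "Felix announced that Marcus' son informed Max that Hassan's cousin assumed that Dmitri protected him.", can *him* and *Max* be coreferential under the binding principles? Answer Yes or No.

*Max* is an R-expression; Principle C requires it to be free (not bound by any c-commanding expression).
— him: object of the clause headed by 'protected'; the pronoun does not c-command the R-expression — coreference allowed.

Yes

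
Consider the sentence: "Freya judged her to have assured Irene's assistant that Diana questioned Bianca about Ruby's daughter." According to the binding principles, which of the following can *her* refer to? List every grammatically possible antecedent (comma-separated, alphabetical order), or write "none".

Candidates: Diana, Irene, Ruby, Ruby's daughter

none

*her* is a pronoun; Principle B requires it to be free in its binding domain — the matrix clause.
— Diana: subject of the clause headed by 'questioned'; is c-commanded by the pronoun; coreference would bind this R-expression — blocked (Principle C).
— Irene: possessor inside the object DP of the clause headed by 'assured'; is c-commanded by the pronoun; coreference would bind this R-expression — blocked (Principle C).
— Ruby: possessor inside the second object DP of the clause headed by 'questioned'; is c-commanded by the pronoun; coreference would bind this R-expression — blocked (Principle C).
— Ruby's daughter: second object of the clause headed by 'questioned'; is c-commanded by the pronoun; coreference would bind this R-expression — blocked (Principle C).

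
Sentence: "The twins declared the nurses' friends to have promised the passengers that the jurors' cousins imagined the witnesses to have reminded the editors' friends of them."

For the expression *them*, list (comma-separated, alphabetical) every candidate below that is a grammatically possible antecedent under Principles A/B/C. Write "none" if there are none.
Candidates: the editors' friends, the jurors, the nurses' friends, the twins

*them* is a pronoun; Principle B requires it to be free in its binding domain — the clause headed by 'reminded'.
— the editors' friends: object of the clause headed by 'reminded'; c-commands the pronoun within its binding domain — blocked (Principle B).
— the jurors: possessor inside the subject DP of the clause headed by 'imagined'; does not c-command the pronoun — Principle B does not apply; allowed.
— the nurses' friends: subject of the clause headed by 'promised'; c-commands the pronoun but lies outside its binding domain — allowed.
— the twins: subject of the matrix clause; c-commands the pronoun but lies outside its binding domain — allowed.

the jurors, the nurses' friends, the twins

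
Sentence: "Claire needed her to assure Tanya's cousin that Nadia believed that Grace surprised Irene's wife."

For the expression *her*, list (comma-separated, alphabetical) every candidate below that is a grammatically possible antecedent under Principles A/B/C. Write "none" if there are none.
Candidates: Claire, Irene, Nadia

none

*her* is a pronoun; Principle B requires it to be free in its binding domain — the matrix clause.
— Claire: subject of the matrix clause; c-commands the pronoun within its binding domain — blocked (Principle B).
— Irene: possessor inside the object DP of the clause headed by 'surprised'; is c-commanded by the pronoun; coreference would bind this R-expression — blocked (Principle C).
— Nadia: subject of the clause headed by 'believed'; is c-commanded by the pronoun; coreference would bind this R-expression — blocked (Principle C).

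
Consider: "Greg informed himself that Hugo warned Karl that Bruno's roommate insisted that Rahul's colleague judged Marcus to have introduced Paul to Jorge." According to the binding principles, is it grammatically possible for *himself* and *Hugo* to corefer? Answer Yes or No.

*himself* is a reflexive; Principle A requires it to be bound within its binding domain — the matrix clause.
— Hugo: subject of the clause headed by 'warned'; does not c-command the reflexive — cannot bind it (Principle A).

No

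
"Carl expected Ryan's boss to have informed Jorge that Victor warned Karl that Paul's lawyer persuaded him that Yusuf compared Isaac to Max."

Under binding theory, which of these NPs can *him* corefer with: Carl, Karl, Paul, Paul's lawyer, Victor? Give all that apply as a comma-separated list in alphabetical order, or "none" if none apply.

Carl, Karl, Paul, Victor

*him* is a pronoun; Principle B requires it to be free in its binding domain — the clause headed by 'persuaded'.
— Carl: subject of the matrix clause; c-commands the pronoun but lies outside its binding domain — allowed.
— Karl: object of the clause headed by 'warned'; c-commands the pronoun but lies outside its binding domain — allowed.
— Paul: possessor inside the subject DP of the clause headed by 'persuaded'; does not c-command the pronoun — Principle B does not apply; allowed.
— Paul's lawyer: subject of the clause headed by 'persuaded'; c-commands the pronoun within its binding domain — blocked (Principle B).
— Victor: subject of the clause headed by 'warned'; c-commands the pronoun but lies outside its binding domain — allowed.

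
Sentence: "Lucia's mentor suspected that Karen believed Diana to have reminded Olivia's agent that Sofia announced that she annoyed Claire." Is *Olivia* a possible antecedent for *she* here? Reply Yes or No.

Yes

*she* is a pronoun; Principle B requires it to be free in its binding domain — the clause headed by 'annoyed'.
— Olivia: possessor inside the object DP of the clause headed by 'reminded'; does not c-command the pronoun — Principle B does not apply; allowed.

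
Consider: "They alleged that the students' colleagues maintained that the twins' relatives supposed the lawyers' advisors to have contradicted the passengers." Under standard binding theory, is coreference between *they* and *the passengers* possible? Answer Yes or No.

*the passengers* is an R-expression; Principle C requires it to be free (not bound by any c-commanding expression).
— they: subject of the matrix clause; the pronoun c-commands the R-expression — coreference blocked (Principle C).

No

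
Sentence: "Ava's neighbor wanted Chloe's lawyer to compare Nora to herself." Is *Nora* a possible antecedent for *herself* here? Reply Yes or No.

Yes

*herself* is a reflexive; Principle A requires it to be bound within its binding domain — the clause headed by 'compare'.
— Nora: object of the clause headed by 'compare'; c-commands the reflexive within its binding domain — allowed (Principle A).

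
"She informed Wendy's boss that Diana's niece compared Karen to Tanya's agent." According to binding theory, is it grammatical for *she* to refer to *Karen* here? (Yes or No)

No

*Karen* is an R-expression; Principle C requires it to be free (not bound by any c-commanding expression).
— she: subject of the matrix clause; the pronoun c-commands the R-expression — coreference blocked (Principle C).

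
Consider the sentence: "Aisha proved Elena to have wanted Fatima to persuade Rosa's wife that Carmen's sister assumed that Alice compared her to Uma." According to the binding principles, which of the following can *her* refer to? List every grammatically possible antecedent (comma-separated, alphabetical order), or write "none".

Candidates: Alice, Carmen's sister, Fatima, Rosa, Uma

*her* is a pronoun; Principle B requires it to be free in its binding domain — the clause headed by 'compared'.
— Alice: subject of the clause headed by 'compared'; c-commands the pronoun within its binding domain — blocked (Principle B).
— Carmen's sister: subject of the clause headed by 'assumed'; c-commands the pronoun but lies outside its binding domain — allowed.
— Fatima: subject of the clause headed by 'persuade'; c-commands the pronoun but lies outside its binding domain — allowed.
— Rosa: possessor inside the object DP of the clause headed by 'persuade'; does not c-command the pronoun — Principle B does not apply; allowed.
— Uma: second object of the clause headed by 'compared'; is c-commanded by the pronoun; coreference would bind this R-expression — blocked (Principle C).

Carmen's sister, Fatima, Rosa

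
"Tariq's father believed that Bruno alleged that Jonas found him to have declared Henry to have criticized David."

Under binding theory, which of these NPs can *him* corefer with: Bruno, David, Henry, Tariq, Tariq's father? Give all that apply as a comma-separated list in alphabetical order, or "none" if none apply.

Bruno, Tariq, Tariq's father

*him* is a pronoun; Principle B requires it to be free in its binding domain — the clause headed by 'found'.
— Bruno: subject of the clause headed by 'alleged'; c-commands the pronoun but lies outside its binding domain — allowed.
— David: object of the clause headed by 'criticized'; is c-commanded by the pronoun; coreference would bind this R-expression — blocked (Principle C).
— Henry: subject of the clause headed by 'criticized'; is c-commanded by the pronoun; coreference would bind this R-expression — blocked (Principle C).
— Tariq: possessor inside the subject DP of the matrix clause; does not c-command the pronoun — Principle B does not apply; allowed.
— Tariq's father: subject of the matrix clause; c-commands the pronoun but lies outside its binding domain — allowed.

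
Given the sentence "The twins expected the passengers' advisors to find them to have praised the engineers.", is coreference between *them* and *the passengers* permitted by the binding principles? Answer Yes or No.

Yes

*them* is a pronoun; Principle B requires it to be free in its binding domain — the clause headed by 'find'.
— the passengers: possessor inside the subject DP of the clause headed by 'find'; does not c-command the pronoun — Principle B does not apply; allowed.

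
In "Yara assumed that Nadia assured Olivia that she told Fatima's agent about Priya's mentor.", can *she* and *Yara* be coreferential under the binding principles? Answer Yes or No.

*Yara* is an R-expression; Principle C requires it to be free (not bound by any c-commanding expression).
— she: subject of the clause headed by 'told'; the pronoun does not c-command the R-expression — coreference allowed.

Yes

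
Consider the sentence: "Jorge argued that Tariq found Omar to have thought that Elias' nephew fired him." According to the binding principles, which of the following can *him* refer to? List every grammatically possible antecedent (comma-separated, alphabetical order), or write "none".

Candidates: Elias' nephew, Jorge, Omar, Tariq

*him* is a pronoun; Principle B requires it to be free in its binding domain — the clause headed by 'fired'.
— Elias' nephew: subject of the clause headed by 'fired'; c-commands the pronoun within its binding domain — blocked (Principle B).
— Jorge: subject of the matrix clause; c-commands the pronoun but lies outside its binding domain — allowed.
— Omar: subject of the clause headed by 'thought'; c-commands the pronoun but lies outside its binding domain — allowed.
— Tariq: subject of the clause headed by 'found'; c-commands the pronoun but lies outside its binding domain — allowed.

Jorge, Omar, Tariq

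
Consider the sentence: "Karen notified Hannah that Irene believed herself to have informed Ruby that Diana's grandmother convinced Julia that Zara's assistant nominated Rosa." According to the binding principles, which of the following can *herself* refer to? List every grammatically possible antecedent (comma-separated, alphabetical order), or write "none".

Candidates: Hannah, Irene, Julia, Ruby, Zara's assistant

Irene

*herself* is a reflexive; Principle A requires it to be bound within its binding domain — the clause headed by 'believed'.
— Hannah: object of the matrix clause; c-commands the reflexive but lies outside its binding domain — cannot bind it (Principle A).
— Irene: subject of the clause headed by 'believed'; c-commands the reflexive within its binding domain — allowed (Principle A).
— Julia: object of the clause headed by 'convinced'; does not c-command the reflexive — cannot bind it (Principle A).
— Ruby: object of the clause headed by 'informed'; does not c-command the reflexive — cannot bind it (Principle A).
— Zara's assistant: subject of the clause headed by 'nominated'; does not c-command the reflexive — cannot bind it (Principle A).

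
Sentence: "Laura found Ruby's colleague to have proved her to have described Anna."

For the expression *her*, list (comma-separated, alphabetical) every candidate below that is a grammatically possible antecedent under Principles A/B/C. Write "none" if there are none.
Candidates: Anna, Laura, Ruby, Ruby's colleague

*her* is a pronoun; Principle B requires it to be free in its binding domain — the clause headed by 'proved'.
— Anna: object of the clause headed by 'described'; is c-commanded by the pronoun; coreference would bind this R-expression — blocked (Principle C).
— Laura: subject of the matrix clause; c-commands the pronoun but lies outside its binding domain — allowed.
— Ruby: possessor inside the subject DP of the clause headed by 'proved'; does not c-command the pronoun — Principle B does not apply; allowed.
— Ruby's colleague: subject of the clause headed by 'proved'; c-commands the pronoun within its binding domain — blocked (Principle B).

Laura, Ruby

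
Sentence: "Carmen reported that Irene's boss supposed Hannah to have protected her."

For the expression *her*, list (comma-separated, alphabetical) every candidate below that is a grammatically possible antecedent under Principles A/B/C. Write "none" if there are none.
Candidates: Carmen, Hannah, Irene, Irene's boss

*her* is a pronoun; Principle B requires it to be free in its binding domain — the clause headed by 'protected'.
— Carmen: subject of the matrix clause; c-commands the pronoun but lies outside its binding domain — allowed.
— Hannah: subject of the clause headed by 'protected'; c-commands the pronoun within its binding domain — blocked (Principle B).
— Irene: possessor inside the subject DP of the clause headed by 'supposed'; does not c-command the pronoun — Principle B does not apply; allowed.
— Irene's boss: subject of the clause headed by 'supposed'; c-commands the pronoun but lies outside its binding domain — allowed.

Carmen, Irene, Irene's boss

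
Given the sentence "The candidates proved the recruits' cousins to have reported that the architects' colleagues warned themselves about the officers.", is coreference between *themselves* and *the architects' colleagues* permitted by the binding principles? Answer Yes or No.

Yes

*themselves* is a reflexive; Principle A requires it to be bound within its binding domain — the clause headed by 'warned'.
— the architects' colleagues: subject of the clause headed by 'warned'; c-commands the reflexive within its binding domain — allowed (Principle A).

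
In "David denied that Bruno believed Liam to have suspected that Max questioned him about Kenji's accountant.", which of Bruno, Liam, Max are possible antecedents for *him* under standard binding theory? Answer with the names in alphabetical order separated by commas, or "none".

*him* is a pronoun; Principle B requires it to be free in its binding domain — the clause headed by 'questioned'.
— Bruno: subject of the clause headed by 'believed'; c-commands the pronoun but lies outside its binding domain — allowed.
— Liam: subject of the clause headed by 'suspected'; c-commands the pronoun but lies outside its binding domain — allowed.
— Max: subject of the clause headed by 'questioned'; c-commands the pronoun within its binding domain — blocked (Principle B).

Bruno, Liam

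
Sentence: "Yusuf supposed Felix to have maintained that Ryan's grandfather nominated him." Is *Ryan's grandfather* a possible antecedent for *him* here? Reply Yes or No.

*him* is a pronoun; Principle B requires it to be free in its binding domain — the clause headed by 'nominated'.
— Ryan's grandfather: subject of the clause headed by 'nominated'; c-commands the pronoun within its binding domain — blocked (Principle B).

No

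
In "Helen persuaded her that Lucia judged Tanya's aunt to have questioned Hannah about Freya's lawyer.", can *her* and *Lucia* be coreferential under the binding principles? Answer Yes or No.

No

*Lucia* is an R-expression; Principle C requires it to be free (not bound by any c-commanding expression).
— her: object of the matrix clause; the pronoun c-commands the R-expression — coreference blocked (Principle C).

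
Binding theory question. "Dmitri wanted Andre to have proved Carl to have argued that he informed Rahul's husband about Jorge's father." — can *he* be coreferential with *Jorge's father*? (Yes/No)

*he* is a pronoun; Principle B requires it to be free in its binding domain — the clause headed by 'informed'.
— Jorge's father: second object of the clause headed by 'informed'; is c-commanded by the pronoun; coreference would bind this R-expression — blocked (Principle C).

No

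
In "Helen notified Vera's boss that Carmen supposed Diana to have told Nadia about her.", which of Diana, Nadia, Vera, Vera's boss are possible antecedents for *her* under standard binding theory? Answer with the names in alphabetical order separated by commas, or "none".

*her* is a pronoun; Principle B requires it to be free in its binding domain — the clause headed by 'told'.
— Diana: subject of the clause headed by 'told'; c-commands the pronoun within its binding domain — blocked (Principle B).
— Nadia: object of the clause headed by 'told'; c-commands the pronoun within its binding domain — blocked (Principle B).
— Vera: possessor inside the object DP of the matrix clause; does not c-command the pronoun — Principle B does not apply; allowed.
— Vera's boss: object of the matrix clause; c-commands the pronoun but lies outside its binding domain — allowed.

Vera, Vera's boss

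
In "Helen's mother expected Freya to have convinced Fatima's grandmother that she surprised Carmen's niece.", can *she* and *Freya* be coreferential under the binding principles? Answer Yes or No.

*Freya* is an R-expression; Principle C requires it to be free (not bound by any c-commanding expression).
— she: subject of the clause headed by 'surprised'; the pronoun does not c-command the R-expression — coreference allowed.

Yes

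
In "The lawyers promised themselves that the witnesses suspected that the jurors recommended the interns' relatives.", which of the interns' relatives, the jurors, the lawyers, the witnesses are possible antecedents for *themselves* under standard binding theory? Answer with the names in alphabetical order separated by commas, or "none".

the lawyers

*themselves* is a reflexive; Principle A requires it to be bound within its binding domain — the matrix clause.
— the interns' relatives: object of the clause headed by 'recommended'; does not c-command the reflexive — cannot bind it (Principle A).
— the jurors: subject of the clause headed by 'recommended'; does not c-command the reflexive — cannot bind it (Principle A).
— the lawyers: subject of the matrix clause; c-commands the reflexive within its binding domain — allowed (Principle A).
— the witnesses: subject of the clause headed by 'suspected'; does not c-command the reflexive — cannot bind it (Principle A).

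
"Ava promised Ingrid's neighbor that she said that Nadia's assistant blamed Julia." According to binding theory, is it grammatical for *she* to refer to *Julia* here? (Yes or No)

*Julia* is an R-expression; Principle C requires it to be free (not bound by any c-commanding expression).
— she: subject of the clause headed by 'said'; the pronoun c-commands the R-expression — coreference blocked (Principle C).

No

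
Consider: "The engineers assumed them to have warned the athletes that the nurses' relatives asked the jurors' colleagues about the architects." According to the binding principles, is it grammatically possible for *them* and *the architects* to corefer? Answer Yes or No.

No

*them* is a pronoun; Principle B requires it to be free in its binding domain — the matrix clause.
— the architects: second object of the clause headed by 'asked'; is c-commanded by the pronoun; coreference would bind this R-expression — blocked (Principle C).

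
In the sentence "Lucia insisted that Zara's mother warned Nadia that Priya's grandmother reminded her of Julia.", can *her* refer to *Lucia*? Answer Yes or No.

Yes

*her* is a pronoun; Principle B requires it to be free in its binding domain — the clause headed by 'reminded'.
— Lucia: subject of the matrix clause; c-commands the pronoun but lies outside its binding domain — allowed.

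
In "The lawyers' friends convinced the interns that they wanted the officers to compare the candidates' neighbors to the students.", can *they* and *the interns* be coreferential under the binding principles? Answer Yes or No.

*the interns* is an R-expression; Principle C requires it to be free (not bound by any c-commanding expression).
— they: subject of the clause headed by 'wanted'; the pronoun does not c-command the R-expression — coreference allowed.

Yes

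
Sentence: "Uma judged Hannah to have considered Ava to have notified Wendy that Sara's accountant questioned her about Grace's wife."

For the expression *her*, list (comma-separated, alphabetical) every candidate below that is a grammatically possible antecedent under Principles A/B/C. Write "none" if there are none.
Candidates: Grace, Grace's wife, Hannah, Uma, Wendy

*her* is a pronoun; Principle B requires it to be free in its binding domain — the clause headed by 'questioned'.
— Grace: possessor inside the second object DP of the clause headed by 'questioned'; is c-commanded by the pronoun; coreference would bind this R-expression — blocked (Principle C).
— Grace's wife: second object of the clause headed by 'questioned'; is c-commanded by the pronoun; coreference would bind this R-expression — blocked (Principle C).
— Hannah: subject of the clause headed by 'considered'; c-commands the pronoun but lies outside its binding domain — allowed.
— Uma: subject of the matrix clause; c-commands the pronoun but lies outside its binding domain — allowed.
— Wendy: object of the clause headed by 'notified'; c-commands the pronoun but lies outside its binding domain — allowed.

Hannah, Uma, Wendy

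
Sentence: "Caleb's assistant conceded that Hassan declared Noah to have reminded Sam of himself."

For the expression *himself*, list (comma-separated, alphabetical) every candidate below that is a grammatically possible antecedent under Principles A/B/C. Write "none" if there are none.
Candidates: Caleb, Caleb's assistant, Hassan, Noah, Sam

*himself* is a reflexive; Principle A requires it to be bound within its binding domain — the clause headed by 'reminded'.
— Caleb: possessor inside the subject DP of the matrix clause; does not c-command the reflexive — cannot bind it (Principle A).
— Caleb's assistant: subject of the matrix clause; c-commands the reflexive but lies outside its binding domain — cannot bind it (Principle A).
— Hassan: subject of the clause headed by 'declared'; c-commands the reflexive but lies outside its binding domain — cannot bind it (Principle A).
— Noah: subject of the clause headed by 'reminded'; c-commands the reflexive within its binding domain — allowed (Principle A).
— Sam: object of the clause headed by 'reminded'; c-commands the reflexive within its binding domain — allowed (Principle A).

Noah, Sam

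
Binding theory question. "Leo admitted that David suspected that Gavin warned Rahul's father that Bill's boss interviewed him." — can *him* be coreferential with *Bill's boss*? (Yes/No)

No

*him* is a pronoun; Principle B requires it to be free in its binding domain — the clause headed by 'interviewed'.
— Bill's boss: subject of the clause headed by 'interviewed'; c-commands the pronoun within its binding domain — blocked (Principle B).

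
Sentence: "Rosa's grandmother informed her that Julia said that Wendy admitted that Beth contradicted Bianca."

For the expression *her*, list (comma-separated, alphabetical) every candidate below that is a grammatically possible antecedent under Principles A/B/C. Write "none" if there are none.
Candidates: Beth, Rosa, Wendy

Rosa

*her* is a pronoun; Principle B requires it to be free in its binding domain — the matrix clause.
— Beth: subject of the clause headed by 'contradicted'; is c-commanded by the pronoun; coreference would bind this R-expression — blocked (Principle C).
— Rosa: possessor inside the subject DP of the matrix clause; does not c-command the pronoun — Principle B does not apply; allowed.
— Wendy: subject of the clause headed by 'admitted'; is c-commanded by the pronoun; coreference would bind this R-expression — blocked (Principle C).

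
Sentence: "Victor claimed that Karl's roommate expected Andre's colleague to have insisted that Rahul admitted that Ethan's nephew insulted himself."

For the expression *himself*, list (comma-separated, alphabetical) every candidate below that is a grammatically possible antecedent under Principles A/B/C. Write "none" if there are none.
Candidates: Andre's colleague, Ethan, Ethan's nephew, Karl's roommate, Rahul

*himself* is a reflexive; Principle A requires it to be bound within its binding domain — the clause headed by 'insulted'.
— Andre's colleague: subject of the clause headed by 'insisted'; c-commands the reflexive but lies outside its binding domain — cannot bind it (Principle A).
— Ethan: possessor inside the subject DP of the clause headed by 'insulted'; does not c-command the reflexive — cannot bind it (Principle A).
— Ethan's nephew: subject of the clause headed by 'insulted'; c-commands the reflexive within its binding domain — allowed (Principle A).
— Karl's roommate: subject of the clause headed by 'expected'; c-commands the reflexive but lies outside its binding domain — cannot bind it (Principle A).
— Rahul: subject of the clause headed by 'admitted'; c-commands the reflexive but lies outside its binding domain — cannot bind it (Principle A).

Ethan's nephew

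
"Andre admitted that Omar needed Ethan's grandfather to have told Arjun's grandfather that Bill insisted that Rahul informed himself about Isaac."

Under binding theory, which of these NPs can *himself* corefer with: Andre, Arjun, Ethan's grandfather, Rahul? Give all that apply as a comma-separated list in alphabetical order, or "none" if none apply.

*himself* is a reflexive; Principle A requires it to be bound within its binding domain — the clause headed by 'informed'.
— Andre: subject of the matrix clause; c-commands the reflexive but lies outside its binding domain — cannot bind it (Principle A).
— Arjun: possessor inside the object DP of the clause headed by 'told'; does not c-command the reflexive — cannot bind it (Principle A).
— Ethan's grandfather: subject of the clause headed by 'told'; c-commands the reflexive but lies outside its binding domain — cannot bind it (Principle A).
— Rahul: subject of the clause headed by 'informed'; c-commands the reflexive within its binding domain — allowed (Principle A).

Rahul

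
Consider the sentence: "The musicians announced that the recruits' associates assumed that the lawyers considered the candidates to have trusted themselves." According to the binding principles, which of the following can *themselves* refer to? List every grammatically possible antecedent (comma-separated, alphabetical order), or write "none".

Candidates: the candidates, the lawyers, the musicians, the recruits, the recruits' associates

the candidates

*themselves* is a reflexive; Principle A requires it to be bound within its binding domain — the clause headed by 'trusted'.
— the candidates: subject of the clause headed by 'trusted'; c-commands the reflexive within its binding domain — allowed (Principle A).
— the lawyers: subject of the clause headed by 'considered'; c-commands the reflexive but lies outside its binding domain — cannot bind it (Principle A).
— the musicians: subject of the matrix clause; c-commands the reflexive but lies outside its binding domain — cannot bind it (Principle A).
— the recruits: possessor inside the subject DP of the clause headed by 'assumed'; does not c-command the reflexive — cannot bind it (Principle A).
— the recruits' associates: subject of the clause headed by 'assumed'; c-commands the reflexive but lies outside its binding domain — cannot bind it (Principle A).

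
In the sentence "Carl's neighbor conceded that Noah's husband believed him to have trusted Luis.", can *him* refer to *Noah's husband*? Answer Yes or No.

No

*him* is a pronoun; Principle B requires it to be free in its binding domain — the clause headed by 'believed'.
— Noah's husband: subject of the clause headed by 'believed'; c-commands the pronoun within its binding domain — blocked (Principle B).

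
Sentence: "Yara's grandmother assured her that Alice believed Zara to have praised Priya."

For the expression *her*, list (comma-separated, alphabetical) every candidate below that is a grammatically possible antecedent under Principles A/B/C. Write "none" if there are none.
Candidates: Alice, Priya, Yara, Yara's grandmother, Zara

*her* is a pronoun; Principle B requires it to be free in its binding domain — the matrix clause.
— Alice: subject of the clause headed by 'believed'; is c-commanded by the pronoun; coreference would bind this R-expression — blocked (Principle C).
— Priya: object of the clause headed by 'praised'; is c-commanded by the pronoun; coreference would bind this R-expression — blocked (Principle C).
— Yara: possessor inside the subject DP of the matrix clause; does not c-command the pronoun — Principle B does not apply; allowed.
— Yara's grandmother: subject of the matrix clause; c-commands the pronoun within its binding domain — blocked (Principle B).
— Zara: subject of the clause headed by 'praised'; is c-commanded by the pronoun; coreference would bind this R-expression — blocked (Principle C).

Yara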